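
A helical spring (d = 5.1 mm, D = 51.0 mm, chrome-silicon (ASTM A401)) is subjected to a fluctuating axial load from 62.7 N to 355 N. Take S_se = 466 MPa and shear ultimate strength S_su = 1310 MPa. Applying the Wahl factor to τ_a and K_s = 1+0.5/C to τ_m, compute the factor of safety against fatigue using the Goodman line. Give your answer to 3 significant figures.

1.94

C = D/d = 51.0/5.1 = 10.0000; K_W = (4C−1)/(4C−4)+0.615/C = 1.1448; K_s = 1+0.5/C = 1.0500
F_a = (F_max−F_min)/2 = 146.15 N; F_m = (F_max+F_min)/2 = 208.85 N
τ_a = K_W·8F_aD/(πd³) = 1.1448 × 143.09 = 163.81 MPa
τ_m = K_s·8F_mD/(πd³) = 1.0500 × 204.47 = 214.7 MPa
Goodman: 1/n_f = τ_a/S_se + τ_m/S_su = 163.81/466 + 214.7/1310 = 0.35152 + 0.16389 = 0.51541
n_f = 1/0.51541 = 1.94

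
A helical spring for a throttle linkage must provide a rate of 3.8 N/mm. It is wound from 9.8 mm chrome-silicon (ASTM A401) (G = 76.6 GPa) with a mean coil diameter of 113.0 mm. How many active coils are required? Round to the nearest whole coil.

N_a = Gd⁴/(8D³k) = (76.6×10³ × 9.8⁴)/(8 × 113.0³ × 3.8)
    = 7.06534e+08 / 4.38641e+07 = 16.11 → 16 coils

16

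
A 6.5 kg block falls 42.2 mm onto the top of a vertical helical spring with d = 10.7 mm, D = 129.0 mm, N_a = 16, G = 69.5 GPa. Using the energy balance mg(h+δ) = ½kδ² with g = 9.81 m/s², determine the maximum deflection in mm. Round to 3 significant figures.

63.9 mm

k = Gd⁴/(8D³N_a) = (69.5×10³)(10.7⁴)/(8·129.0³·16) = 3.3154 N/mm
W = mg = 6.5 × 9.81 = 63.765 N
½kδ² − Wδ − Wh = 0 → δ = (W + √(W² + 2kWh))/k
δ = (63.765 + √(4066 + 17842.9))/3.3154 = (63.765 + 148.02)/3.3154 = 63.877 mm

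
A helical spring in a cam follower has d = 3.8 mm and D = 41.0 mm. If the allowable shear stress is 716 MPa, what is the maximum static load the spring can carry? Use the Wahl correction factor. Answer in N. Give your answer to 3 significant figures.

332 N

C = D/d = 41.0/3.8 = 10.7895
K_W = (4C−1)/(4C−4) + 0.615/C = 42.158/39.158 + 0.0570 = 1.1336
τ_max = K·8FD/(πd³) → F_max = τ_allow·πd³/(8DK)
F_max = 716·π·3.8³/(8·41.0·1.1336) = 1.2343e+05/371.83 = 331.95 N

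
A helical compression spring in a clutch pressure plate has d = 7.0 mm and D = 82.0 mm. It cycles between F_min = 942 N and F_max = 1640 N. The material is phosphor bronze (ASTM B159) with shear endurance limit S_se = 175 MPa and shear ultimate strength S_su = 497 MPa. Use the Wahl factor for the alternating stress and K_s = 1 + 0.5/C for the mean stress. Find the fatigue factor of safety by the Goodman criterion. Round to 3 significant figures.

C = D/d = 82.0/7.0 = 11.7143; K_W = (4C−1)/(4C−4)+0.615/C = 1.1225; K_s = 1+0.5/C = 1.0427
F_a = (F_max−F_min)/2 = 349 N; F_m = (F_max+F_min)/2 = 1291 N
τ_a = K_W·8F_aD/(πd³) = 1.1225 × 212.46 = 238.49 MPa
τ_m = K_s·8F_mD/(πd³) = 1.0427 × 785.93 = 819.48 MPa
Goodman: 1/n_f = τ_a/S_se + τ_m/S_su = 238.49/175 + 819.48/497 = 1.36280 + 1.64885 = 3.0117
n_f = 1/3.0117 = 0.332

0.332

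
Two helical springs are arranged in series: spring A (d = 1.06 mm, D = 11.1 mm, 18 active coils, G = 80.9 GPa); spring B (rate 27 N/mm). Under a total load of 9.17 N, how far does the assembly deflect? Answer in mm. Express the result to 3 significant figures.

18.0 mm

k_A = Gd⁴/(8D³N_a) = (80.9×10³)(1.06⁴)/(8·11.1³·18) = 0.51861 N/mm
Series: 1/k_eq = 1/0.51861 + 1/27 = 1.9653; k_eq = 0.50884 N/mm
δ = F/k_eq = 9.17/0.50884 = 18.022 mm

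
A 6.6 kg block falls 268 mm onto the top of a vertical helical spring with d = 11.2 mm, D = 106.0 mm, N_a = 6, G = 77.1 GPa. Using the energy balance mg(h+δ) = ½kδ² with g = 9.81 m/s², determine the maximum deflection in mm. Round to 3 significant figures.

k = Gd⁴/(8D³N_a) = (77.1×10³)(11.2⁴)/(8·106.0³·6) = 21.221 N/mm
W = mg = 6.6 × 9.81 = 64.746 N
½kδ² − Wδ − Wh = 0 → δ = (W + √(W² + 2kWh))/k
δ = (64.746 + √(4192 + 736454))/21.221 = (64.746 + 860.61)/21.221 = 43.605 mm

43.6 mm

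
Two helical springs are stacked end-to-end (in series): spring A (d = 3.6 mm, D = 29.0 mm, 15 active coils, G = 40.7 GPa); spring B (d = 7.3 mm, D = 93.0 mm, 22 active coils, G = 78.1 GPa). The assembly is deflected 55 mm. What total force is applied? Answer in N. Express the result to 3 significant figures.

51.6 N

k_A = Gd⁴/(8D³N_a) = (40.7×10³)(3.6⁴)/(8·29.0³·15) = 2.3358 N/mm
k_B = Gd⁴/(8D³N_a) = (78.1×10³)(7.3⁴)/(8·93.0³·22) = 1.5667 N/mm
Series: 1/k_eq = 1/2.3358 + 1/1.5667 = 1.0664; k_eq = 0.93772 N/mm
F = k_eq·δ = 0.93772·55 = 51.575 N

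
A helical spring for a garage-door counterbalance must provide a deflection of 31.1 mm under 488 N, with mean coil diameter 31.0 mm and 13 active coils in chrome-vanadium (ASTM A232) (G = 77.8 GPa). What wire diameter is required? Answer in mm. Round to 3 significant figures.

5.00 mm

Required rate k = F/δ = 488/31.1 = 15.691 N/mm
d = (8D³N_a·k / G)^(1/4) = (8·31.0³·13·15.691 / (77.8×10³))^0.25
  = (624.88)^0.25 = 4.9998 mm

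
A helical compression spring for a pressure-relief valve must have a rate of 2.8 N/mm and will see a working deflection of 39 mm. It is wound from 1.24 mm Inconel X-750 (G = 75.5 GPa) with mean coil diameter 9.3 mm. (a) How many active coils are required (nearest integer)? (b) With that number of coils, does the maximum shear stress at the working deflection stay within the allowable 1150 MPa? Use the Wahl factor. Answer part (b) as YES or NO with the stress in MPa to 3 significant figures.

(a) 10 coils; (b) NO, τ_max = 1610 MPa

N_a = Gd⁴/(8D³k) = (75.5×10³)(1.24⁴)/(8·9.3³·2.8) = 9.907 → N_a = 10
Actual rate k = Gd⁴/(8D³·10) = 2.7739 N/mm
Working load F = kδ = 2.7739·39 = 108.18 N
C = 9.3/1.24 = 7.5000; K_W = (4C−1)/(4C−4)+0.615/C = 1.1974
τ_max = K_W·8FD/(πd³) = 1.1974·1343.7 = 1609 MPa
τ_max > 1150 MPa → exceeds allowable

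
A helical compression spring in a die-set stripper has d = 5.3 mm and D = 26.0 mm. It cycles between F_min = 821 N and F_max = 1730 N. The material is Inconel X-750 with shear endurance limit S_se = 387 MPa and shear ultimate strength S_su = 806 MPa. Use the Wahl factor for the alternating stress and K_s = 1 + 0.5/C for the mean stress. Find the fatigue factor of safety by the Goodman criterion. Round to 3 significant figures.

C = D/d = 26.0/5.3 = 4.9057; K_W = (4C−1)/(4C−4)+0.615/C = 1.3174; K_s = 1+0.5/C = 1.1019
F_a = (F_max−F_min)/2 = 454.5 N; F_m = (F_max+F_min)/2 = 1275.5 N
τ_a = K_W·8F_aD/(πd³) = 1.3174 × 202.12 = 266.28 MPa
τ_m = K_s·8F_mD/(πd³) = 1.1019 × 567.24 = 625.05 MPa
Goodman: 1/n_f = τ_a/S_se + τ_m/S_su = 266.28/387 + 625.05/806 = 0.68806 + 0.77550 = 1.4636
n_f = 1/1.4636 = 0.6833

0.683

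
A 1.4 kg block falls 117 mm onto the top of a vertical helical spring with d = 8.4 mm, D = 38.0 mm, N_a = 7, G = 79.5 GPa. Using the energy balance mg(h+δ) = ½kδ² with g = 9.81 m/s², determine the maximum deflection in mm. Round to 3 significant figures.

k = Gd⁴/(8D³N_a) = (79.5×10³)(8.4⁴)/(8·38.0³·7) = 128.81 N/mm
W = mg = 1.4 × 9.81 = 13.734 N
½kδ² − Wδ − Wh = 0 → δ = (W + √(W² + 2kWh))/k
δ = (13.734 + √(188.62 + 413960))/128.81 = (13.734 + 643.54)/128.81 = 5.1027 mm

5.10 mm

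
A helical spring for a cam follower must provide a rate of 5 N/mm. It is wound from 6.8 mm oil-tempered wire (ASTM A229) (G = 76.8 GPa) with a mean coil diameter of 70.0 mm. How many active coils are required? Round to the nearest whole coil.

N_a = Gd⁴/(8D³k) = (76.8×10³ × 6.8⁴)/(8 × 70.0³ × 5)
    = 1.64209e+08 / 1.372e+07 = 11.97 → 12 coils

12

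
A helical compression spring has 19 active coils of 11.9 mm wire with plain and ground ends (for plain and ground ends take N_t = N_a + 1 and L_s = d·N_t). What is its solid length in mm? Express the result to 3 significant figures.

238 mm

plain and ground ends: N_t = N_a + 1 = 19 + 1 = 20
L_s = d·N_t = 11.9 × 20 = 238 mm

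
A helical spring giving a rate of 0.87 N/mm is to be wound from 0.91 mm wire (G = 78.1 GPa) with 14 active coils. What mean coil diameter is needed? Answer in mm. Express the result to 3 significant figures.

D = (Gd⁴/(8N_a·k))^(1/3) = (78.1×10³·0.91⁴/(8·14·0.87))^(1/3)
  = (549.641)^(1/3) = 8.1914 mm

8.19 mm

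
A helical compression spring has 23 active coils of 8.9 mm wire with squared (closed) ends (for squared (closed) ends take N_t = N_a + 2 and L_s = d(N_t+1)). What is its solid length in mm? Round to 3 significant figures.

squared (closed) ends: N_t = N_a + 2 = 23 + 2 = 25
L_s = d·(N_t+1) = 8.9 × 26 = 231.4 mm

231 mm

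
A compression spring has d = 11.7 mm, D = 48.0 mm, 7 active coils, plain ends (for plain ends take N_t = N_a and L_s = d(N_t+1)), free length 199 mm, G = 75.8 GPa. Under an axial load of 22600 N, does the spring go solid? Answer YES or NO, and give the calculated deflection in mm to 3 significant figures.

k = Gd⁴/(8D³N_a) = (75.8×10³)(11.7⁴)/(8·48.0³·7) = 229.35 N/mm
N_t = 7; L_s = 11.7·8 = 93.6 mm; δ_solid = L₀ − L_s = 199 − 93.6 = 105.4 mm
δ = F/k = 22600/229.35 = 98.539 mm
δ < δ_solid → spring does not go solid

NO, δ = 98.5 mm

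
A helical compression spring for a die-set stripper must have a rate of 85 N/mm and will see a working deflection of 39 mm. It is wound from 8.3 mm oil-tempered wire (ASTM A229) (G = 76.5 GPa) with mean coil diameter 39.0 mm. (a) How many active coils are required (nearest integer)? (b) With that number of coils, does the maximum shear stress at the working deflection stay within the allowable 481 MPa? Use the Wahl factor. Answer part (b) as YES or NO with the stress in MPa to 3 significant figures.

N_a = Gd⁴/(8D³k) = (76.5×10³)(8.3⁴)/(8·39.0³·85) = 9.001 → N_a = 9
Actual rate k = Gd⁴/(8D³·9) = 85.006 N/mm
Working load F = kδ = 85.006·39 = 3315.2 N
C = 39.0/8.3 = 4.6988; K_W = (4C−1)/(4C−4)+0.615/C = 1.3337
τ_max = K_W·8FD/(πd³) = 1.3337·575.81 = 767.94 MPa
τ_max > 481 MPa → exceeds allowable

(a) 9 coils; (b) NO, τ_max = 768 MPa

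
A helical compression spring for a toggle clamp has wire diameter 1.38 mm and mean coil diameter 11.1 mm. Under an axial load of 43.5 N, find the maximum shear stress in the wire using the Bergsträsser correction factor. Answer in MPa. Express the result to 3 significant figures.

Spring index C = D/d = 11.1/1.38 = 8.0435
K_B = (4C+2)/(4C−3) = 34.174/29.174 = 1.1714
τ₀ = 8FD/(πd³) = 8·43.5·11.1/(π·1.38³) = 3862.8/8.2563 = 467.86 MPa
τ_max = K·τ₀ = 1.1714 × 467.86 = 548.04 MPa

548 MPa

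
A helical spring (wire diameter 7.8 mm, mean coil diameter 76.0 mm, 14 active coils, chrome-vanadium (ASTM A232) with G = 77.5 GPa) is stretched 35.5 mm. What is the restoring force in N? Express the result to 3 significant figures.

207 N

k = Gd⁴/(8D³N_a) = (77.5×10³)(7.8⁴)/(8·76.0³·14) = 5.8347 N/mm
F = k·δ = 5.8347 × 35.5 = 207.13 N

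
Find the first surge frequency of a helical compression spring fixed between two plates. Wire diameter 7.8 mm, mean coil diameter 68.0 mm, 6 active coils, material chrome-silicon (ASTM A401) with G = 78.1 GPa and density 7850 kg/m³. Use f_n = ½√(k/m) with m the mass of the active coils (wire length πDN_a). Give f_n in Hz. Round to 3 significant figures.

k = Gd⁴/(8D³N_a) = (78.1×10³)(7.8⁴)/(8·68.0³·6) = 19.154 N/mm = 19154 N/m
Wire length L = πDN_a = π·68.0·6 = 1281.8 mm
m = ρ·(πd²/4)·L = 7850 × 47.784×10⁻⁶ m² × 1.2818 m = 0.48079 kg
f_n = ½√(k/m) = 0.5·√(19154/0.48079) = 0.5·√(39838) = 99.798 Hz

99.8 Hz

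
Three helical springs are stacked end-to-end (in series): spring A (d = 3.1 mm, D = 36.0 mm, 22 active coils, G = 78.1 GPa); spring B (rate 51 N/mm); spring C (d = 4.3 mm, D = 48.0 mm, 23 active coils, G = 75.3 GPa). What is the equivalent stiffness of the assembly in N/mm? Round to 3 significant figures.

k_A = Gd⁴/(8D³N_a) = (78.1×10³)(3.1⁴)/(8·36.0³·22) = 0.87837 N/mm
k_C = Gd⁴/(8D³N_a) = (75.3×10³)(4.3⁴)/(8·48.0³·23) = 1.2651 N/mm
Series: 1/k_eq = 1/0.87837 + 1/51 + 1/1.2651 = 1.9485; k_eq = 0.51321 N/mm

0.513 N/mm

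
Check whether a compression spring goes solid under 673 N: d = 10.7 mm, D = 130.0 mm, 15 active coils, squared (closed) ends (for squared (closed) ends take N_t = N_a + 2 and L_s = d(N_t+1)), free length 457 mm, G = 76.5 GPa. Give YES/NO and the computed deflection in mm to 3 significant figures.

k = Gd⁴/(8D³N_a) = (76.5×10³)(10.7⁴)/(8·130.0³·15) = 3.8035 N/mm
N_t = 17; L_s = 10.7·18 = 192.6 mm; δ_solid = L₀ − L_s = 457 − 192.6 = 264.4 mm
δ = F/k = 673/3.8035 = 176.94 mm
δ < δ_solid → spring does not go solid

NO, δ = 177 mm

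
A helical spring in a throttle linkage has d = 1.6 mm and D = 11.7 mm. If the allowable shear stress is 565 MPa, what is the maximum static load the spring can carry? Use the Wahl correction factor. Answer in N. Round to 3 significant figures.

C = D/d = 11.7/1.6 = 7.3125
K_W = (4C−1)/(4C−4) + 0.615/C = 28.250/25.250 + 0.0841 = 1.2029
τ_max = K·8FD/(πd³) → F_max = τ_allow·πd³/(8DK)
F_max = 565·π·1.6³/(8·11.7·1.2029) = 7270.4/112.59 = 64.573 N

64.6 N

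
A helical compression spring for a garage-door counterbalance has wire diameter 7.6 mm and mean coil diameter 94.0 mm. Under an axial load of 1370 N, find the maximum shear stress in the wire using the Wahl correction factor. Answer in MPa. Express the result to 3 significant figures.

Spring index C = D/d = 94.0/7.6 = 12.3684
K_W = (4C−1)/(4C−4) + 0.615/C = 48.474/45.474 + 0.0497 = 1.1157
τ₀ = 8FD/(πd³) = 8·1370·94.0/(π·7.6³) = 1.03024e+06/1379.1 = 747.05 MPa
τ_max = K·τ₀ = 1.1157 × 747.05 = 833.48 MPa

833 MPa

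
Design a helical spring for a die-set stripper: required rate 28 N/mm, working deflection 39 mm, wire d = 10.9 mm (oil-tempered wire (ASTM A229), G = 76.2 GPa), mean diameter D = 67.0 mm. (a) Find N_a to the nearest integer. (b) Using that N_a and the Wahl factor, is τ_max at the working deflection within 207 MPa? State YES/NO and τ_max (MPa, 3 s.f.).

(a) 16 coils; (b) YES, τ_max = 179 MPa

N_a = Gd⁴/(8D³k) = (76.2×10³)(10.9⁴)/(8·67.0³·28) = 15.97 → N_a = 16
Actual rate k = Gd⁴/(8D³·16) = 27.94 N/mm
Working load F = kδ = 27.94·39 = 1089.7 N
C = 67.0/10.9 = 6.1468; K_W = (4C−1)/(4C−4)+0.615/C = 1.2458
τ_max = K_W·8FD/(πd³) = 1.2458·143.56 = 178.84 MPa
τ_max ≤ 207 MPa → acceptable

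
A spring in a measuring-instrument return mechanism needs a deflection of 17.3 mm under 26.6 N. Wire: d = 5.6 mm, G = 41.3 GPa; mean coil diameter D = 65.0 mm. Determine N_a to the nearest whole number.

Required rate k = F/δ = 26.6/17.3 = 1.5376 N/mm
N_a = Gd⁴/(8D³k) = (41.3×10³ × 5.6⁴)/(8 × 65.0³ × 1.5376)
    = 4.06165e+07 / 3.37805e+06 = 12.02 → 12 coils

12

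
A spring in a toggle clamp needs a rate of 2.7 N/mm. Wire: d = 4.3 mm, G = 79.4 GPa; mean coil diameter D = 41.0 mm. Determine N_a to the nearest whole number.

18

N_a = Gd⁴/(8D³k) = (79.4×10³ × 4.3⁴)/(8 × 41.0³ × 2.7)
    = 2.71453e+07 / 1.48869e+06 = 18.23 → 18 coils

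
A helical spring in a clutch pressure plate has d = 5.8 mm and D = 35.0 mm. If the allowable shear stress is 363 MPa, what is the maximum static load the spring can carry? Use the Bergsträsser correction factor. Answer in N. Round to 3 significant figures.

C = D/d = 35.0/5.8 = 6.0345
K_B = (4C+2)/(4C−3) = 26.138/21.138 = 1.2365
τ_max = K·8FD/(πd³) → F_max = τ_allow·πd³/(8DK)
F_max = 363·π·5.8³/(8·35.0·1.2365) = 2.2251e+05/346.23 = 642.65 N

643 N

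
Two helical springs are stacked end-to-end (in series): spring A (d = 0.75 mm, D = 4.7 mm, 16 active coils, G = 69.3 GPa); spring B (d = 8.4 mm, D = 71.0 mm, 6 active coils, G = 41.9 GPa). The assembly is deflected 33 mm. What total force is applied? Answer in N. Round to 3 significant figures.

k_A = Gd⁴/(8D³N_a) = (69.3×10³)(0.75⁴)/(8·4.7³·16) = 1.65 N/mm
k_B = Gd⁴/(8D³N_a) = (41.9×10³)(8.4⁴)/(8·71.0³·6) = 12.143 N/mm
Series: 1/k_eq = 1/1.65 + 1/12.143 = 0.68843; k_eq = 1.4526 N/mm
F = k_eq·δ = 1.4526·33 = 47.935 N

47.9 N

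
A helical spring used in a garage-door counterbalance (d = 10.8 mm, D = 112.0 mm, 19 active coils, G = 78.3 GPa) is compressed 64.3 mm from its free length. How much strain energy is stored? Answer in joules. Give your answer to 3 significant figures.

10.3 J

k = Gd⁴/(8D³N_a) = (78.3×10³)(10.8⁴)/(8·112.0³·19) = 4.9884 N/mm
U = ½kδ² = 0.5 × 4.9884 × 64.3² = 10312 N·mm = 10.312 J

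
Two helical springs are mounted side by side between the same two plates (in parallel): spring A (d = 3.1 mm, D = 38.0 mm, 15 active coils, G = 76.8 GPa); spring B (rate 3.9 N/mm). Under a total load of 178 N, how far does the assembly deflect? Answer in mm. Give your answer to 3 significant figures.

35.8 mm

k_A = Gd⁴/(8D³N_a) = (76.8×10³)(3.1⁴)/(8·38.0³·15) = 1.0771 N/mm
Parallel: k_eq = 1.0771 + 3.9 = 4.9771 N/mm
δ = F/k_eq = 178/4.9771 = 35.763 mm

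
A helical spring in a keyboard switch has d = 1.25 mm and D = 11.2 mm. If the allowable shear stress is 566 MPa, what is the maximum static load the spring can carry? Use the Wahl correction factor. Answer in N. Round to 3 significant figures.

33.3 N

C = D/d = 11.2/1.25 = 8.9600
K_W = (4C−1)/(4C−4) + 0.615/C = 34.840/31.840 + 0.0686 = 1.1629
τ_max = K·8FD/(πd³) → F_max = τ_allow·πd³/(8DK)
F_max = 566·π·1.25³/(8·11.2·1.1629) = 3472.9/104.19 = 33.332 N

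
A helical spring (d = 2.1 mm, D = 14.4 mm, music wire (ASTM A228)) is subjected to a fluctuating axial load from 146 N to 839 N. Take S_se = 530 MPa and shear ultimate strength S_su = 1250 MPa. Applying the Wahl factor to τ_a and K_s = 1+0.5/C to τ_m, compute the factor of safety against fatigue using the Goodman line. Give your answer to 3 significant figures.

C = D/d = 14.4/2.1 = 6.8571; K_W = (4C−1)/(4C−4)+0.615/C = 1.2177; K_s = 1+0.5/C = 1.0729
F_a = (F_max−F_min)/2 = 346.5 N; F_m = (F_max+F_min)/2 = 492.5 N
τ_a = K_W·8F_aD/(πd³) = 1.2177 × 1372 = 1670.7 MPa
τ_m = K_s·8F_mD/(πd³) = 1.0729 × 1950.1 = 2092.3 MPa
Goodman: 1/n_f = τ_a/S_se + τ_m/S_su = 1670.7/530 + 2092.3/1250 = 3.15228 + 1.67381 = 4.8261
n_f = 1/4.8261 = 0.2072

0.207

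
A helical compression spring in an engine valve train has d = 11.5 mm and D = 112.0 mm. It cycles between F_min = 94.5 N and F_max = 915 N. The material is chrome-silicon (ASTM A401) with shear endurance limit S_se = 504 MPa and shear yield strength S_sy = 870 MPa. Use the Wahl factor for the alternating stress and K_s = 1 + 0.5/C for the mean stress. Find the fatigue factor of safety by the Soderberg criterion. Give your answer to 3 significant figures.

C = D/d = 112.0/11.5 = 9.7391; K_W = (4C−1)/(4C−4)+0.615/C = 1.1490; K_s = 1+0.5/C = 1.0513
F_a = (F_max−F_min)/2 = 410.25 N; F_m = (F_max+F_min)/2 = 504.75 N
τ_a = K_W·8F_aD/(πd³) = 1.1490 × 76.933 = 88.394 MPa
τ_m = K_s·8F_mD/(πd³) = 1.0513 × 94.654 = 99.514 MPa
Soderberg: 1/n_f = τ_a/S_se + τ_m/S_sy = 88.394/504 + 99.514/870 = 0.17538 + 0.11438 = 0.28977
n_f = 1/0.28977 = 3.451

3.45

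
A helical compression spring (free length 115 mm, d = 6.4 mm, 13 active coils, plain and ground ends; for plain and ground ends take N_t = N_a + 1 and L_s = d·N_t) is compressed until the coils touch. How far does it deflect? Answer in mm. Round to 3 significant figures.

25.4 mm

N_t = 14; L_s = 6.4·14 = 89.6 mm
δ_solid = L₀ − L_s = 115 − 89.6 = 25.4 mm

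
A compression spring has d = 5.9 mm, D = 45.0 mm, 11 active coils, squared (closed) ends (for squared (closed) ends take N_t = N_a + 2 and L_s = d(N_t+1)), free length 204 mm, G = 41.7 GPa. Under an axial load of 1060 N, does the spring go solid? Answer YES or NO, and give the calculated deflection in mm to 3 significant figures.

YES, δ = 168 mm

k = Gd⁴/(8D³N_a) = (41.7×10³)(5.9⁴)/(8·45.0³·11) = 6.3012 N/mm
N_t = 13; L_s = 5.9·14 = 82.6 mm; δ_solid = L₀ − L_s = 204 − 82.6 = 121.4 mm
δ = F/k = 1060/6.3012 = 168.22 mm
δ ≥ δ_solid → spring goes solid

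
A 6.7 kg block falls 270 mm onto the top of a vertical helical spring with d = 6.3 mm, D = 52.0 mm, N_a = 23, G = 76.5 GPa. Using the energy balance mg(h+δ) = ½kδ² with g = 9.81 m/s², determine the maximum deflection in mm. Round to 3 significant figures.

k = Gd⁴/(8D³N_a) = (76.5×10³)(6.3⁴)/(8·52.0³·23) = 4.658 N/mm
W = mg = 6.7 × 9.81 = 65.727 N
½kδ² − Wδ − Wh = 0 → δ = (W + √(W² + 2kWh))/k
δ = (65.727 + √(4320 + 165323))/4.658 = (65.727 + 411.88)/4.658 = 102.54 mm

103 mm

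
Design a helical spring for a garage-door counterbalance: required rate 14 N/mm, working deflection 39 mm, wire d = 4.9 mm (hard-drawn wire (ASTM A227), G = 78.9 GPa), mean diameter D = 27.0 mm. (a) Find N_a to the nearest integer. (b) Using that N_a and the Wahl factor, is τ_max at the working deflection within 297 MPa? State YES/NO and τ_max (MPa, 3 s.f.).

(a) 21 coils; (b) NO, τ_max = 401 MPa

N_a = Gd⁴/(8D³k) = (78.9×10³)(4.9⁴)/(8·27.0³·14) = 20.63 → N_a = 21
Actual rate k = Gd⁴/(8D³·21) = 13.755 N/mm
Working load F = kδ = 13.755·39 = 536.45 N
C = 27.0/4.9 = 5.5102; K_W = (4C−1)/(4C−4)+0.615/C = 1.2779
τ_max = K_W·8FD/(πd³) = 1.2779·313.5 = 400.63 MPa
τ_max > 297 MPa → exceeds allowable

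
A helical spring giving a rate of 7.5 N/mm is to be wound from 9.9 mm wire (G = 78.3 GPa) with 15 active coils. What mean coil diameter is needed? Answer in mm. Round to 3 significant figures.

D = (Gd⁴/(8N_a·k))^(1/3) = (78.3×10³·9.9⁴/(8·15·7.5))^(1/3)
  = (835719)^(1/3) = 94.1933 mm

94.2 mm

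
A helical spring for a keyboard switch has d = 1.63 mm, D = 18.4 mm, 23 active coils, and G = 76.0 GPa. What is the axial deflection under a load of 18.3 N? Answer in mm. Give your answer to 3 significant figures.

k = Gd⁴/(8D³N_a) = (76.0×10³)(1.63⁴)/(8·18.4³·23) = 0.46805 N/mm
δ = F/k = 18.3 / 0.46805 = 39.098 mm

39.1 mm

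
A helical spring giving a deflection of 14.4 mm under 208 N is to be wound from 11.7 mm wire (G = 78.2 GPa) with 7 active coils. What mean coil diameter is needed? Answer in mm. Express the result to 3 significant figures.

Required rate k = F/δ = 208/14.4 = 14.444 N/mm
D = (Gd⁴/(8N_a·k))^(1/3) = (78.2×10³·11.7⁴/(8·7·14.444))^(1/3)
  = (1.8116e+06)^(1/3) = 121.9047 mm

122 mm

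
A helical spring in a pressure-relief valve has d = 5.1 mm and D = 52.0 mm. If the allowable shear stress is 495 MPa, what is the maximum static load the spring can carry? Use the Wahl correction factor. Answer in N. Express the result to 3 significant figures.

434 N

C = D/d = 52.0/5.1 = 10.1961
K_W = (4C−1)/(4C−4) + 0.615/C = 39.784/36.784 + 0.0603 = 1.1419
τ_max = K·8FD/(πd³) → F_max = τ_allow·πd³/(8DK)
F_max = 495·π·5.1³/(8·52.0·1.1419) = 2.0628e+05/475.02 = 434.26 N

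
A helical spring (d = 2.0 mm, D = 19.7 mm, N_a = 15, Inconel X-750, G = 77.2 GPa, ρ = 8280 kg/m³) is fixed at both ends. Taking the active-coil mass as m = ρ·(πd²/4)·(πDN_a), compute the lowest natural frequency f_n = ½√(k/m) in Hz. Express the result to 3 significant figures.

k = Gd⁴/(8D³N_a) = (77.2×10³)(2.0⁴)/(8·19.7³·15) = 1.3463 N/mm = 1346.3 N/m
Wire length L = πDN_a = π·19.7·15 = 928.34 mm
m = ρ·(πd²/4)·L = 8280 × 3.1416×10⁻⁶ m² × 0.92834 m = 0.024148 kg
f_n = ½√(k/m) = 0.5·√(1346.3/0.024148) = 0.5·√(55753) = 118.06 Hz

118 Hz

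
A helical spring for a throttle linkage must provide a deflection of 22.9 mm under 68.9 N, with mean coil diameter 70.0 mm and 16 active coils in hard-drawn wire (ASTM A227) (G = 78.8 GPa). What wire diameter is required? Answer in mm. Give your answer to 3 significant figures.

6.40 mm

Required rate k = F/δ = 68.9/22.9 = 3.0087 N/mm
d = (8D³N_a·k / G)^(1/4) = (8·70.0³·16·3.0087 / (78.8×10³))^0.25
  = (1676.3)^0.25 = 6.3987 mm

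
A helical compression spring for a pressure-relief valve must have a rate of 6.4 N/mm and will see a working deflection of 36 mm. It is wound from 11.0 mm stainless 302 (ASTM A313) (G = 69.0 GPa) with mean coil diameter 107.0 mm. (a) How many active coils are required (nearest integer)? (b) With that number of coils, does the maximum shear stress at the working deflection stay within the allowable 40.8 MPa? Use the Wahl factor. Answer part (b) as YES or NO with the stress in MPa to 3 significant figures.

(a) 16 coils; (b) NO, τ_max = 54.6 MPa

N_a = Gd⁴/(8D³k) = (69.0×10³)(11.0⁴)/(8·107.0³·6.4) = 16.11 → N_a = 16
Actual rate k = Gd⁴/(8D³·16) = 6.4426 N/mm
Working load F = kδ = 6.4426·36 = 231.93 N
C = 107.0/11.0 = 9.7273; K_W = (4C−1)/(4C−4)+0.615/C = 1.1492
τ_max = K_W·8FD/(πd³) = 1.1492·47.48 = 54.562 MPa
τ_max > 40.8 MPa → exceeds allowable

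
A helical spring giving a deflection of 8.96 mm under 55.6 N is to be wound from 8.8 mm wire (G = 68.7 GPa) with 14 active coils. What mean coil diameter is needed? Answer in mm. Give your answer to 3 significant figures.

Required rate k = F/δ = 55.6/8.96 = 6.2054 N/mm
D = (Gd⁴/(8N_a·k))^(1/3) = (68.7×10³·8.8⁴/(8·14·6.2054))^(1/3)
  = (592792)^(1/3) = 84.0042 mm

84.0 mm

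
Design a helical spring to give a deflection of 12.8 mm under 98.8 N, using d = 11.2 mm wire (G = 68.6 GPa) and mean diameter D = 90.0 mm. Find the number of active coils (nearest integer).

24

Required rate k = F/δ = 98.8/12.8 = 7.7187 N/mm
N_a = Gd⁴/(8D³k) = (68.6×10³ × 11.2⁴)/(8 × 90.0³ × 7.7187)
    = 1.07943e+09 / 4.50157e+07 = 23.98 → 24 coils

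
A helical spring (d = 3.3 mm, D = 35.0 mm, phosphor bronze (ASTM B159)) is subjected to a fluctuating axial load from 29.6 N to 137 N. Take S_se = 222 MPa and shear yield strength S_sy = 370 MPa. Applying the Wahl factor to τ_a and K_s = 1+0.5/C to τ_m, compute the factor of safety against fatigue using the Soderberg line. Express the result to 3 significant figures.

C = D/d = 35.0/3.3 = 10.6061; K_W = (4C−1)/(4C−4)+0.615/C = 1.1361; K_s = 1+0.5/C = 1.0471
F_a = (F_max−F_min)/2 = 53.7 N; F_m = (F_max+F_min)/2 = 83.3 N
τ_a = K_W·8F_aD/(πd³) = 1.1361 × 133.18 = 151.3 MPa
τ_m = K_s·8F_mD/(πd³) = 1.0471 × 206.59 = 216.33 MPa
Soderberg: 1/n_f = τ_a/S_se + τ_m/S_sy = 151.3/222 + 216.33/370 = 0.68154 + 0.58468 = 1.2662
n_f = 1/1.2662 = 0.7898

0.790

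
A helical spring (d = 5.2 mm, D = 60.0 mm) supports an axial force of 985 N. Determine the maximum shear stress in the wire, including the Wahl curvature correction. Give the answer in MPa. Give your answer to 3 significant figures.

Spring index C = D/d = 60.0/5.2 = 11.5385
K_W = (4C−1)/(4C−4) + 0.615/C = 45.154/42.154 + 0.0533 = 1.1245
τ₀ = 8FD/(πd³) = 8·985·60.0/(π·5.2³) = 472800/441.73 = 1070.3 MPa
τ_max = K·τ₀ = 1.1245 × 1070.3 = 1203.6 MPa

1200 MPa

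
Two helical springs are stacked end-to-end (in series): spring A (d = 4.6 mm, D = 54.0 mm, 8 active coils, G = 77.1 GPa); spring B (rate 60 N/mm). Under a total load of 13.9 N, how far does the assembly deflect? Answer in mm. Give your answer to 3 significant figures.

4.29 mm

k_A = Gd⁴/(8D³N_a) = (77.1×10³)(4.6⁴)/(8·54.0³·8) = 3.4255 N/mm
Series: 1/k_eq = 1/3.4255 + 1/60 = 0.30859; k_eq = 3.2405 N/mm
δ = F/k_eq = 13.9/3.2405 = 4.2895 mm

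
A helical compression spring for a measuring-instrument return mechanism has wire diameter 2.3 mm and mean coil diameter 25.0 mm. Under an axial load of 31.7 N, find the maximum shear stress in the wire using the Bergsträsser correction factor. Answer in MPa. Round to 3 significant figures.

186 MPa

Spring index C = D/d = 25.0/2.3 = 10.8696
K_B = (4C+2)/(4C−3) = 45.478/40.478 = 1.1235
τ₀ = 8FD/(πd³) = 8·31.7·25.0/(π·2.3³) = 6340/38.224 = 165.87 MPa
τ_max = K·τ₀ = 1.1235 × 165.87 = 186.35 MPa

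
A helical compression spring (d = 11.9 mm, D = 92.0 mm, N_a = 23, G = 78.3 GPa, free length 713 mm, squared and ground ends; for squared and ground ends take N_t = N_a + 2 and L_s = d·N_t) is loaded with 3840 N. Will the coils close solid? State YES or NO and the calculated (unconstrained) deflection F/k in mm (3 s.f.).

k = Gd⁴/(8D³N_a) = (78.3×10³)(11.9⁴)/(8·92.0³·23) = 10.959 N/mm
N_t = 25; L_s = 11.9·25 = 297.5 mm; δ_solid = L₀ − L_s = 713 − 297.5 = 415.5 mm
δ = F/k = 3840/10.959 = 350.4 mm
δ < δ_solid → spring does not go solid

NO, δ = 350 mm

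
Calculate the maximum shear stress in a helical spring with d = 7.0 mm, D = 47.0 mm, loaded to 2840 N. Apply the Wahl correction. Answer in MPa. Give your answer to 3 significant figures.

Spring index C = D/d = 47.0/7.0 = 6.7143
K_W = (4C−1)/(4C−4) + 0.615/C = 25.857/22.857 + 0.0916 = 1.2228
τ₀ = 8FD/(πd³) = 8·2840·47.0/(π·7.0³) = 1.06784e+06/1077.6 = 990.97 MPa
τ_max = K·τ₀ = 1.2228 × 990.97 = 1211.8 MPa

1210 MPa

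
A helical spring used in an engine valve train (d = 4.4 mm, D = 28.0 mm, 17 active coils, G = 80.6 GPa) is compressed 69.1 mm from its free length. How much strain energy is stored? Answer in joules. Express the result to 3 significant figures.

k = Gd⁴/(8D³N_a) = (80.6×10³)(4.4⁴)/(8·28.0³·17) = 10.119 N/mm
U = ½kδ² = 0.5 × 10.119 × 69.1² = 24158 N·mm = 24.158 J

24.2 J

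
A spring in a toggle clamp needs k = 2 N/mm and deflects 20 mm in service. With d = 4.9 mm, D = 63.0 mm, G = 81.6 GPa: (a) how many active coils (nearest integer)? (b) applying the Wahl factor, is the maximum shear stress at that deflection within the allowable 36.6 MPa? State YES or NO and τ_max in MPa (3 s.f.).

N_a = Gd⁴/(8D³k) = (81.6×10³)(4.9⁴)/(8·63.0³·2) = 11.76 → N_a = 12
Actual rate k = Gd⁴/(8D³·12) = 1.9597 N/mm
Working load F = kδ = 1.9597·20 = 39.193 N
C = 63.0/4.9 = 12.8571; K_W = (4C−1)/(4C−4)+0.615/C = 1.1111
τ_max = K_W·8FD/(πd³) = 1.1111·53.445 = 59.382 MPa
τ_max > 36.6 MPa → exceeds allowable

(a) 12 coils; (b) NO, τ_max = 59.4 MPa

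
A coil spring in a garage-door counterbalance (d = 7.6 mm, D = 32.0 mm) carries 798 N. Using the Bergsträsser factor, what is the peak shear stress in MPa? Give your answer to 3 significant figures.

202 MPa

Spring index C = D/d = 32.0/7.6 = 4.2105
K_B = (4C+2)/(4C−3) = 18.842/13.842 = 1.3612
τ₀ = 8FD/(πd³) = 8·798·32.0/(π·7.6³) = 204288/1379.1 = 148.13 MPa
τ_max = K·τ₀ = 1.3612 × 148.13 = 201.64 MPa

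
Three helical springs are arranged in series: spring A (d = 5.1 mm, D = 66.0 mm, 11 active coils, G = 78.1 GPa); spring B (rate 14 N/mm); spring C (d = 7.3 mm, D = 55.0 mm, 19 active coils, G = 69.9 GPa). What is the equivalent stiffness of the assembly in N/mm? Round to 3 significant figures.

1.48 N/mm

k_A = Gd⁴/(8D³N_a) = (78.1×10³)(5.1⁴)/(8·66.0³·11) = 2.0884 N/mm
k_C = Gd⁴/(8D³N_a) = (69.9×10³)(7.3⁴)/(8·55.0³·19) = 7.8494 N/mm
Series: 1/k_eq = 1/2.0884 + 1/14 + 1/7.8494 = 0.67766; k_eq = 1.4757 N/mm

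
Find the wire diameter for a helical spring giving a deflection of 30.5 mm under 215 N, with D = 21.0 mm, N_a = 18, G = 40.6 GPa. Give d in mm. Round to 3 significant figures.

3.90 mm

Required rate k = F/δ = 215/30.5 = 7.0492 N/mm
d = (8D³N_a·k / G)^(1/4) = (8·21.0³·18·7.0492 / (40.6×10³))^0.25
  = (231.54)^0.25 = 3.9008 mm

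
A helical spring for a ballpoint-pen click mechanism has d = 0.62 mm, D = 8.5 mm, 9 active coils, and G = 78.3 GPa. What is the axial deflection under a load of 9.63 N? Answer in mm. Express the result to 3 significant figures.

k = Gd⁴/(8D³N_a) = (78.3×10³)(0.62⁴)/(8·8.5³·9) = 0.26166 N/mm
δ = F/k = 9.63 / 0.26166 = 36.803 mm

36.8 mm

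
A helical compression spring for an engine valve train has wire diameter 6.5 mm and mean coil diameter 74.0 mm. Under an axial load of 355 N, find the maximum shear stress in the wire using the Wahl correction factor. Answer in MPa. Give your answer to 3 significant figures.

Spring index C = D/d = 74.0/6.5 = 11.3846
K_W = (4C−1)/(4C−4) + 0.615/C = 44.538/41.538 + 0.0540 = 1.1262
τ₀ = 8FD/(πd³) = 8·355·74.0/(π·6.5³) = 210160/862.76 = 243.59 MPa
τ_max = K·τ₀ = 1.1262 × 243.59 = 274.34 MPa

274 MPa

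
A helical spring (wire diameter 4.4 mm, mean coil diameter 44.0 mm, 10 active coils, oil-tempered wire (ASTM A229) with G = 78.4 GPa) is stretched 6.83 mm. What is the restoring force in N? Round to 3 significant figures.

k = Gd⁴/(8D³N_a) = (78.4×10³)(4.4⁴)/(8·44.0³·10) = 4.312 N/mm
F = k·δ = 4.312 × 6.83 = 29.451 N

29.5 N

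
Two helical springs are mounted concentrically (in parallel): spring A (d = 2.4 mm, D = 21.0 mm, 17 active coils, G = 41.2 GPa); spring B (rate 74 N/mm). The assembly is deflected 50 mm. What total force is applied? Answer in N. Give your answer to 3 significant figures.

k_A = Gd⁴/(8D³N_a) = (41.2×10³)(2.4⁴)/(8·21.0³·17) = 1.0853 N/mm
Parallel: k_eq = 1.0853 + 74 = 75.085 N/mm
F = k_eq·δ = 75.085·50 = 3754.3 N

3750 N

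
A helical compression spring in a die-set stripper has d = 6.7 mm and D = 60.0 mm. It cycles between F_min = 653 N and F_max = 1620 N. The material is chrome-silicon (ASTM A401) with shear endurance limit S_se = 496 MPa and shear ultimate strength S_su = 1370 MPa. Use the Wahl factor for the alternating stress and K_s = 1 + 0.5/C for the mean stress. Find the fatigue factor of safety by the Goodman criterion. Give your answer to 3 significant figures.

C = D/d = 60.0/6.7 = 8.9552; K_W = (4C−1)/(4C−4)+0.615/C = 1.1630; K_s = 1+0.5/C = 1.0558
F_a = (F_max−F_min)/2 = 483.5 N; F_m = (F_max+F_min)/2 = 1136.5 N
τ_a = K_W·8F_aD/(πd³) = 1.1630 × 245.62 = 285.64 MPa
τ_m = K_s·8F_mD/(πd³) = 1.0558 × 577.35 = 609.58 MPa
Goodman: 1/n_f = τ_a/S_se + τ_m/S_su = 285.64/496 + 609.58/1370 = 0.57590 + 0.44495 = 1.0208
n_f = 1/1.0208 = 0.9796

0.980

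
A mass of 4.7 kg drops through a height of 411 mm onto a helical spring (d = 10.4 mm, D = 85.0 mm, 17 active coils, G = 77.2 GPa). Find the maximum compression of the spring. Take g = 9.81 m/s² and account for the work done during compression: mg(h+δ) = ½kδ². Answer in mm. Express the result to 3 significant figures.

63.6 mm

k = Gd⁴/(8D³N_a) = (77.2×10³)(10.4⁴)/(8·85.0³·17) = 10.813 N/mm
W = mg = 4.7 × 9.81 = 46.107 N
½kδ² − Wδ − Wh = 0 → δ = (W + √(W² + 2kWh))/k
δ = (46.107 + √(2125.9 + 409820))/10.813 = (46.107 + 641.83)/10.813 = 63.62 mm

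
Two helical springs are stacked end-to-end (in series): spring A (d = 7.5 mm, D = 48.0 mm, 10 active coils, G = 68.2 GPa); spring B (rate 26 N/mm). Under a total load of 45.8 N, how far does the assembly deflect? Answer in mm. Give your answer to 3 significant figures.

3.64 mm

k_A = Gd⁴/(8D³N_a) = (68.2×10³)(7.5⁴)/(8·48.0³·10) = 24.39 N/mm
Series: 1/k_eq = 1/24.39 + 1/26 = 0.079462; k_eq = 12.585 N/mm
δ = F/k_eq = 45.8/12.585 = 3.6393 mm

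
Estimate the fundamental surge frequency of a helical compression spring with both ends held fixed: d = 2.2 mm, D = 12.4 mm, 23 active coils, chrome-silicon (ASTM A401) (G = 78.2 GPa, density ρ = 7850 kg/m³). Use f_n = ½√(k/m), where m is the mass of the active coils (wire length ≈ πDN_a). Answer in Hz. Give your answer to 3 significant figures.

221 Hz

k = Gd⁴/(8D³N_a) = (78.2×10³)(2.2⁴)/(8·12.4³·23) = 5.2217 N/mm = 5221.7 N/m
Wire length L = πDN_a = π·12.4·23 = 895.98 mm
m = ρ·(πd²/4)·L = 7850 × 3.8013×10⁻⁶ m² × 0.89598 m = 0.026736 kg
f_n = ½√(k/m) = 0.5·√(5221.7/0.026736) = 0.5·√(1.953e+05) = 220.97 Hz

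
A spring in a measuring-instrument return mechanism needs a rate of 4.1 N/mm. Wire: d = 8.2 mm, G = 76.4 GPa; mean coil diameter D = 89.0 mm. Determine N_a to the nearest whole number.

15

N_a = Gd⁴/(8D³k) = (76.4×10³ × 8.2⁴)/(8 × 89.0³ × 4.1)
    = 3.45421e+08 / 2.3123e+07 = 14.94 → 15 coils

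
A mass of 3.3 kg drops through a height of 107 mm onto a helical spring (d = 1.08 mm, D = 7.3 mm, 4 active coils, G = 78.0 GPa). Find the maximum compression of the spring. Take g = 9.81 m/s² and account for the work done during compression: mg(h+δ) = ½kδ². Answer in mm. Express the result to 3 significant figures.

k = Gd⁴/(8D³N_a) = (78.0×10³)(1.08⁴)/(8·7.3³·4) = 8.5245 N/mm
W = mg = 3.3 × 9.81 = 32.373 N
½kδ² − Wδ − Wh = 0 → δ = (W + √(W² + 2kWh))/k
δ = (32.373 + √(1048 + 59056.5))/8.5245 = (32.373 + 245.16)/8.5245 = 32.557 mm

32.6 mm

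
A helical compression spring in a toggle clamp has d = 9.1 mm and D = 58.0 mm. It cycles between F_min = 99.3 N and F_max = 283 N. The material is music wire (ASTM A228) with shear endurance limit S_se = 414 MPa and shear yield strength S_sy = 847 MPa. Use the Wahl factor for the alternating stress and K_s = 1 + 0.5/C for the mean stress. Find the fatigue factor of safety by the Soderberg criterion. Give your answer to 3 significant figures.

C = D/d = 58.0/9.1 = 6.3736; K_W = (4C−1)/(4C−4)+0.615/C = 1.2361; K_s = 1+0.5/C = 1.0784
F_a = (F_max−F_min)/2 = 91.85 N; F_m = (F_max+F_min)/2 = 191.15 N
τ_a = K_W·8F_aD/(πd³) = 1.2361 × 18.002 = 22.252 MPa
τ_m = K_s·8F_mD/(πd³) = 1.0784 × 37.464 = 40.403 MPa
Soderberg: 1/n_f = τ_a/S_se + τ_m/S_sy = 22.252/414 + 40.403/847 = 0.05375 + 0.04770 = 0.10145
n_f = 1/0.10145 = 9.857

9.86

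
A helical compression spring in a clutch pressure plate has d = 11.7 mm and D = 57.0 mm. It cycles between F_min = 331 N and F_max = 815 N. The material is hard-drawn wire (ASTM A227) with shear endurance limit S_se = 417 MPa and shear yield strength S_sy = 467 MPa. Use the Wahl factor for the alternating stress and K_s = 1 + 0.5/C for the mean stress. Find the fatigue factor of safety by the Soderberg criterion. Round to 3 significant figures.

5.21

C = D/d = 57.0/11.7 = 4.8718; K_W = (4C−1)/(4C−4)+0.615/C = 1.3199; K_s = 1+0.5/C = 1.1026
F_a = (F_max−F_min)/2 = 242 N; F_m = (F_max+F_min)/2 = 573 N
τ_a = K_W·8F_aD/(πd³) = 1.3199 × 21.932 = 28.949 MPa
τ_m = K_s·8F_mD/(πd³) = 1.1026 × 51.929 = 57.259 MPa
Soderberg: 1/n_f = τ_a/S_se + τ_m/S_sy = 28.949/417 + 57.259/467 = 0.06942 + 0.12261 = 0.19203
n_f = 1/0.19203 = 5.207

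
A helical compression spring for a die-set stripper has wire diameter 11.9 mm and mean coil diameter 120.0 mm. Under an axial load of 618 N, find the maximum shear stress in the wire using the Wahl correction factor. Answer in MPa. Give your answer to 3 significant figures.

Spring index C = D/d = 120.0/11.9 = 10.0840
K_W = (4C−1)/(4C−4) + 0.615/C = 39.336/36.336 + 0.0610 = 1.1435
τ₀ = 8FD/(πd³) = 8·618·120.0/(π·11.9³) = 593280/5294.1 = 112.06 MPa
τ_max = K·τ₀ = 1.1435 × 112.06 = 128.15 MPa

128 MPa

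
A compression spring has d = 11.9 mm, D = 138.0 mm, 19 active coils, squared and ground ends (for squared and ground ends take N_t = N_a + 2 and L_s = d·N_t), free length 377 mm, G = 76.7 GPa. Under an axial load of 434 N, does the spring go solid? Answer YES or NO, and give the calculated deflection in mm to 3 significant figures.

k = Gd⁴/(8D³N_a) = (76.7×10³)(11.9⁴)/(8·138.0³·19) = 3.8504 N/mm
N_t = 21; L_s = 11.9·21 = 249.9 mm; δ_solid = L₀ − L_s = 377 − 249.9 = 127.1 mm
δ = F/k = 434/3.8504 = 112.72 mm
δ < δ_solid → spring does not go solid

NO, δ = 113 mm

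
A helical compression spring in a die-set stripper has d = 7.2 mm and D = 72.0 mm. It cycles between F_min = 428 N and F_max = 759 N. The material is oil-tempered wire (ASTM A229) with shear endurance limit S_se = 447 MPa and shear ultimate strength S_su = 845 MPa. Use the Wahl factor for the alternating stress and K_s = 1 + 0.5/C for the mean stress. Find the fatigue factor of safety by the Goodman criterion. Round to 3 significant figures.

C = D/d = 72.0/7.2 = 10.0000; K_W = (4C−1)/(4C−4)+0.615/C = 1.1448; K_s = 1+0.5/C = 1.0500
F_a = (F_max−F_min)/2 = 165.5 N; F_m = (F_max+F_min)/2 = 593.5 N
τ_a = K_W·8F_aD/(πd³) = 1.1448 × 81.297 = 93.071 MPa
τ_m = K_s·8F_mD/(πd³) = 1.0500 × 291.54 = 306.12 MPa
Goodman: 1/n_f = τ_a/S_se + τ_m/S_su = 93.071/447 + 306.12/845 = 0.20821 + 0.36227 = 0.57048
n_f = 1/0.57048 = 1.753

1.75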